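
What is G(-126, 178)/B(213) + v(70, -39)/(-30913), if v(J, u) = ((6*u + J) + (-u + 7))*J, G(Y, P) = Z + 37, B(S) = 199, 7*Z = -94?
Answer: 16606825/43061809 ≈ 0.38565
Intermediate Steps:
Z = -94/7 (Z = (⅐)*(-94) = -94/7 ≈ -13.429)
G(Y, P) = 165/7 (G(Y, P) = -94/7 + 37 = 165/7)
v(J, u) = J*(7 + J + 5*u) (v(J, u) = ((J + 6*u) + (7 - u))*J = (7 + J + 5*u)*J = J*(7 + J + 5*u))
G(-126, 178)/B(213) + v(70, -39)/(-30913) = (165/7)/199 + (70*(7 + 70 + 5*(-39)))/(-30913) = (165/7)*(1/199) + (70*(7 + 70 - 195))*(-1/30913) = 165/1393 + (70*(-118))*(-1/30913) = 165/1393 - 8260*(-1/30913) = 165/1393 + 8260/30913 = 16606825/43061809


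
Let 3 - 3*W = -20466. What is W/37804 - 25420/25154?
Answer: -394675969/475460908 ≈ -0.83009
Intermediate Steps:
W = 6823 (W = 1 - ⅓*(-20466) = 1 + 6822 = 6823)
W/37804 - 25420/25154 = 6823/37804 - 25420/25154 = 6823*(1/37804) - 25420*1/25154 = 6823/37804 - 12710/12577 = -394675969/475460908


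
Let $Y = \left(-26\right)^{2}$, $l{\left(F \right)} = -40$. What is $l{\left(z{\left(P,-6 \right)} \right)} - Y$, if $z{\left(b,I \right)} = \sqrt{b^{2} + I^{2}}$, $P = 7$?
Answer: $-716$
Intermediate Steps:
$z{\left(b,I \right)} = \sqrt{I^{2} + b^{2}}$
$Y = 676$
$l{\left(z{\left(P,-6 \right)} \right)} - Y = -40 - 676 = -716$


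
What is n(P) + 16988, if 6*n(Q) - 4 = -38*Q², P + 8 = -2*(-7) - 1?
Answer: 50491/3 ≈ 16830.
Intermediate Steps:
P = 5 (P = -8 + (-2*(-7) - 1) = -8 + (14 - 1) = -8 + 13 = 5)
n(Q) = ⅔ - 19*Q²/3 (n(Q) = ⅔ + (-38*Q²)/6 = ⅔ - 19*Q²/3)
n(P) + 16988 = (⅔ - 19/3*5²) + 16988 = (⅔ - 19/3*25) + 16988 = (⅔ - 475/3) + 16988 = -473/3 + 16988 = 50491/3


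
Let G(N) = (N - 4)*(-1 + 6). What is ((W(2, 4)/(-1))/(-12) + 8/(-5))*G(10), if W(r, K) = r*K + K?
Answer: -18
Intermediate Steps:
W(r, K) = K + K*r (W(r, K) = K*r + K = K + K*r)
G(N) = -20 + 5*N (G(N) = (-4 + N)*5 = -20 + 5*N)
((W(2, 4)/(-1))/(-12) + 8/(-5))*G(10) = (((4*(1 + 2))/(-1))/(-12) + 8/(-5))*(-20 + 5*10) = (((4*3)*(-1))*(-1/12) + 8*(-⅕))*(-20 + 50) = ((12*(-1))*(-1/12) - 8/5)*30 = (-12*(-1/12) - 8/5)*30 = (1 - 8/5)*30 = -⅗*30 = -18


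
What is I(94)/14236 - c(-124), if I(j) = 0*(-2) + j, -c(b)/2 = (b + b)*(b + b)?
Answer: 875570991/7118 ≈ 1.2301e+5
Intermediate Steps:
c(b) = -8*b² (c(b) = -2*(b + b)*(b + b) = -2*2*b*2*b = -8*b²)
I(j) = j (I(j) = 0 + j = j)
I(94)/14236 - c(-124) = 94/14236 - (-8)*(-124)² = 94*(1/14236) - (-8)*15376 = 47/7118 - 1*(-123008) = 47/7118 + 123008 = 875570991/7118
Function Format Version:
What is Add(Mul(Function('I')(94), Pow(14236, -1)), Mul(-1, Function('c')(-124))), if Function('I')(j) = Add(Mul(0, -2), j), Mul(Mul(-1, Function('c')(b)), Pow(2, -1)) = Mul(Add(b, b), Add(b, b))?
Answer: Rational(875570991, 7118) ≈ 1.2301e+5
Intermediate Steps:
Function('c')(b) = Mul(-8, Pow(b, 2)) (Function('c')(b) = Mul(-2, Mul(Add(b, b), Add(b, b))) = Mul(-2, Mul(Mul(2, b), Mul(2, b))) = Mul(-2, Mul(4, Pow(b, 2))) = Mul(-8, Pow(b, 2)))
Function('I')(j) = j (Function('I')(j) = Add(0, j) = j)
Add(Mul(Function('I')(94), Pow(14236, -1)), Mul(-1, Function('c')(-124))) = Add(Mul(94, Pow(14236, -1)), Mul(-1, Mul(-8, Pow(-124, 2)))) = Add(Mul(94, Rational(1, 14236)), Mul(-1, Mul(-8, 15376))) = Add(Rational(47, 7118), Mul(-1, -123008)) = Add(Rational(47, 7118), 123008) = Rational(875570991, 7118)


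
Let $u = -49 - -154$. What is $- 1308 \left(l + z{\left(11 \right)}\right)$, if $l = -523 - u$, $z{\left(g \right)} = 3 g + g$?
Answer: $763872$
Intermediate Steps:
$z{\left(g \right)} = 4 g$
$u = 105$ ($u = -49 + 154 = 105$)
$l = -628$ ($l = -523 - 105 = -628$)
$- 1308 \left(l + z{\left(11 \right)}\right) = - 1308 \left(-628 + 4 \cdot 11\right) = - 1308 \left(-628 + 44\right) = \left(-1308\right) \left(-584\right) = 763872$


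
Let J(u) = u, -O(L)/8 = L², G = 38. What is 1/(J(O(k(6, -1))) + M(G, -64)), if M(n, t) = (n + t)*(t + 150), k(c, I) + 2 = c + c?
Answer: -1/3036 ≈ -0.00032938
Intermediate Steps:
k(c, I) = -2 + 2*c (k(c, I) = -2 + (c + c) = -2 + 2*c)
M(n, t) = (150 + t)*(n + t) (M(n, t) = (n + t)*(150 + t) = (150 + t)*(n + t))
O(L) = -8*L²
1/(J(O(k(6, -1))) + M(G, -64)) = 1/(-8*(-2 + 2*6)² + ((-64)² + 150*38 + 150*(-64) + 38*(-64))) = 1/(-8*(-2 + 12)² + (4096 + 5700 - 9600 - 2432)) = 1/(-8*10² - 2236) = 1/(-8*100 - 2236) = 1/(-800 - 2236) = 1/(-3036) = -1/3036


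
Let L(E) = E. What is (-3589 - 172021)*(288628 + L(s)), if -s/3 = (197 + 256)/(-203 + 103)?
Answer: -506883496199/10 ≈ -5.0688e+10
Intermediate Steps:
s = 1359/100 (s = -3*(197 + 256)/(-203 + 103) = -1359/(-100) = -1359*(-1)/100 = -3*(-453/100) = 1359/100 ≈ 13.590)
(-3589 - 172021)*(288628 + L(s)) = (-3589 - 172021)*(288628 + 1359/100) = -175610*28864159/100 = -506883496199/10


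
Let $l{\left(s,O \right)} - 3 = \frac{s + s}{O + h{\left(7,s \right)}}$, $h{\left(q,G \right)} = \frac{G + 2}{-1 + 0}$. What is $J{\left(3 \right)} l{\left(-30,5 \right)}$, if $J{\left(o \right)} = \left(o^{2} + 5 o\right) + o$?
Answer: $\frac{351}{11} \approx 31.909$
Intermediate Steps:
$h{\left(q,G \right)} = -2 - G$ ($h{\left(q,G \right)} = \frac{2 + G}{-1} = \left(2 + G\right) \left(-1\right) = -2 - G$)
$J{\left(o \right)} = o^{2} + 6 o$
$l{\left(s,O \right)} = 3 + \frac{2 s}{-2 + O - s}$ ($l{\left(s,O \right)} = 3 + \frac{s + s}{O - \left(2 + s\right)} = 3 + \frac{2 s}{-2 + O - s}$)
$J{\left(3 \right)} l{\left(-30,5 \right)} = 3 \left(6 + 3\right) \frac{6 - 30 - 15}{2 - 30 - 5} = 3 \cdot 9 \frac{6 - 30 - 15}{2 - 30 - 5} = 27 \frac{1}{-33} \left(-39\right) = 27 \left(\left(- \frac{1}{33}\right) \left(-39\right)\right) = 27 \cdot \frac{13}{11} = \frac{351}{11}$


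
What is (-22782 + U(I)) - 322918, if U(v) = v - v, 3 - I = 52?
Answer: -345700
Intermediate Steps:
I = -49 (I = 3 - 1*52 = 3 - 52 = -49)
U(v) = 0
(-22782 + U(I)) - 322918 = (-22782 + 0) - 322918 = -22782 - 322918 = -345700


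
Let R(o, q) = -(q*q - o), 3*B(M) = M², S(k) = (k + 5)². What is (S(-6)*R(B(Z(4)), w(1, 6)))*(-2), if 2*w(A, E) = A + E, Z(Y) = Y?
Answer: 83/6 ≈ 13.833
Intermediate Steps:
S(k) = (5 + k)²
w(A, E) = A/2 + E/2 (w(A, E) = (A + E)/2 = A/2 + E/2)
B(M) = M²/3
R(o, q) = o - q² (R(o, q) = -(q² - o) = o - q²)
(S(-6)*R(B(Z(4)), w(1, 6)))*(-2) = ((5 - 6)²*((⅓)*4² - ((½)*1 + (½)*6)²))*(-2) = ((-1)²*((⅓)*16 - (½ + 3)²))*(-2) = (1*(16/3 - (7/2)²))*(-2) = (1*(16/3 - 1*49/4))*(-2) = (1*(16/3 - 49/4))*(-2) = (1*(-83/12))*(-2) = -83/12*(-2) = 83/6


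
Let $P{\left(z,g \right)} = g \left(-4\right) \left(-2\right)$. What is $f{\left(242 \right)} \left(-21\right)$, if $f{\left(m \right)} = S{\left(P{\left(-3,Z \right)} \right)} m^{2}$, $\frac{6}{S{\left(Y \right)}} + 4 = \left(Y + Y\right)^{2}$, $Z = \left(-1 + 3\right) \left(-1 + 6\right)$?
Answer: $- \frac{204974}{711} \approx -288.29$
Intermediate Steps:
$Z = 10$ ($Z = 2 \cdot 5 = 10$)
$P{\left(z,g \right)} = 8 g$ ($P{\left(z,g \right)} = - 4 g \left(-2\right) = 8 g$)
$S{\left(Y \right)} = \frac{6}{-4 + 4 Y^{2}}$ ($S{\left(Y \right)} = \frac{6}{-4 + \left(Y + Y\right)^{2}} = \frac{6}{-4 + \left(2 Y\right)^{2}} = \frac{6}{-4 + 4 Y^{2}}$)
$f{\left(m \right)} = \frac{m^{2}}{4266}$ ($f{\left(m \right)} = \frac{3}{2 \left(-1 + \left(8 \cdot 10\right)^{2}\right)} m^{2} = \frac{3}{2 \left(-1 + 80^{2}\right)} m^{2} = \frac{3}{2 \left(-1 + 6400\right)} m^{2} = \frac{3}{2 \cdot 6399} m^{2} = \frac{3}{2} \cdot \frac{1}{6399} m^{2} = \frac{m^{2}}{4266}$)
$f{\left(242 \right)} \left(-21\right) = \frac{242^{2}}{4266} \left(-21\right) = \frac{1}{4266} \cdot 58564 \left(-21\right) = \frac{29282}{2133} \left(-21\right) = - \frac{204974}{711}$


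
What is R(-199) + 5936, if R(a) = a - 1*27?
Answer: 5710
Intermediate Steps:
R(a) = -27 + a (R(a) = a - 27 = -27 + a)
R(-199) + 5936 = (-27 - 199) + 5936 = -226 + 5936 = 5710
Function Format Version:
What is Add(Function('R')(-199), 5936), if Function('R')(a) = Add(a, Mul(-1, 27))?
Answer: 5710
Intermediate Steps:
Function('R')(a) = Add(-27, a) (Function('R')(a) = Add(a, -27) = Add(-27, a))
Add(Function('R')(-199), 5936) = Add(Add(-27, -199), 5936) = Add(-226, 5936) = 5710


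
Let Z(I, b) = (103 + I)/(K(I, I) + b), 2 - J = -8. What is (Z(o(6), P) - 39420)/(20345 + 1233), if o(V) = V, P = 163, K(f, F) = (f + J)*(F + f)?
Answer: -13993991/7660190 ≈ -1.8268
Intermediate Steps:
J = 10 (J = 2 - 1*(-8) = 2 + 8 = 10)
K(f, F) = (10 + f)*(F + f) (K(f, F) = (f + 10)*(F + f) = (10 + f)*(F + f))
Z(I, b) = (103 + I)/(b + 2*I² + 20*I) (Z(I, b) = (103 + I)/((I² + 10*I + 10*I + I*I) + b) = (103 + I)/((I² + 10*I + 10*I + I²) + b) = (103 + I)/((2*I² + 20*I) + b) = (103 + I)/(b + 2*I² + 20*I))
(Z(o(6), P) - 39420)/(20345 + 1233) = ((103 + 6)/(163 + 2*6² + 20*6) - 39420)/(20345 + 1233) = (109/(163 + 2*36 + 120) - 39420)/21578 = (109/(163 + 72 + 120) - 39420)*(1/21578) = (109/355 - 39420)*(1/21578) = -13993991/355*1/21578 = -13993991/7660190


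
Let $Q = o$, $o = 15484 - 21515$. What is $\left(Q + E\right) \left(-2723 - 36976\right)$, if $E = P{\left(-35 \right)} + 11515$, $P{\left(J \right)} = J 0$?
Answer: $-217709316$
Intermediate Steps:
$P{\left(J \right)} = 0$
$E = 11515$ ($E = 0 + 11515 = 11515$)
$o = -6031$ ($o = 15484 - 21515 = -6031$)
$Q = -6031$
$\left(Q + E\right) \left(-2723 - 36976\right) = \left(-6031 + 11515\right) \left(-2723 - 36976\right) = 5484 \left(-39699\right) = -217709316$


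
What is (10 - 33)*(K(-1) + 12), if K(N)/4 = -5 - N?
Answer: 92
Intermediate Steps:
K(N) = -20 - 4*N (K(N) = 4*(-5 - N) = -20 - 4*N)
(10 - 33)*(K(-1) + 12) = (10 - 33)*((-20 - 4*(-1)) + 12) = -23*((-20 + 4) + 12) = -23*(-16 + 12) = -23*(-4) = 92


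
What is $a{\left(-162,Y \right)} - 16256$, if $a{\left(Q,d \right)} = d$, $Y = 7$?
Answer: $-16249$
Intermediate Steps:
$a{\left(-162,Y \right)} - 16256 = 7 - 16256 = -16249$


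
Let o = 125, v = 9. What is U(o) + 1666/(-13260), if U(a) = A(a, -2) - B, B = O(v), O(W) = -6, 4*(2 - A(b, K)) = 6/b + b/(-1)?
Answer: 762691/19500 ≈ 39.112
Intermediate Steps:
A(b, K) = 2 - 3/(2*b) + b/4 (A(b, K) = 2 - (6/b + b/(-1))/4 = 2 - (6/b + b*(-1))/4 = 2 - (6/b - b)/4 = 2 - (-b + 6/b)/4 = 2 + (-3/(2*b) + b/4) = 2 - 3/(2*b) + b/4)
B = -6
U(a) = 6 + (-6 + a*(8 + a))/(4*a) (U(a) = (-6 + a*(8 + a))/(4*a) - 1*(-6) = (-6 + a*(8 + a))/(4*a) + 6 = 6 + (-6 + a*(8 + a))/(4*a))
U(o) + 1666/(-13260) = (8 - 3/2/125 + (¼)*125) + 1666/(-13260) = (8 - 3/2*1/125 + 125/4) + 1666*(-1/13260) = (8 - 3/250 + 125/4) - 49/390 = 19619/500 - 49/390 = 762691/19500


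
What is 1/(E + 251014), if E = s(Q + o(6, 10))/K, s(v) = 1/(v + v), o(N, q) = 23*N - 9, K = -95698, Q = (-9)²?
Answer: 40193160/10089045864239 ≈ 3.9838e-6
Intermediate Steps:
Q = 81
o(N, q) = -9 + 23*N
s(v) = 1/(2*v)
E = -1/40193160 (E = (1/(2*(81 + (-9 + 23*6))))/(-95698) = (1/(2*(81 + (-9 + 138))))*(-1/95698) = (1/(2*(81 + 129)))*(-1/95698) = ((½)/210)*(-1/95698) = ((½)*(1/210))*(-1/95698) = (1/420)*(-1/95698) = -1/40193160 ≈ -2.4880e-8)
1/(E + 251014) = 1/(-1/40193160 + 251014) = 1/(10089045864239/40193160) = 40193160/10089045864239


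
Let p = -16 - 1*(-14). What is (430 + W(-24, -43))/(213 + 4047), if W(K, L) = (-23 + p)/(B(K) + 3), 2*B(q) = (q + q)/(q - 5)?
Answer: 9401/94572 ≈ 0.099406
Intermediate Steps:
p = -2 (p = -16 + 14 = -2)
B(q) = q/(-5 + q) (B(q) = ((q + q)/(q - 5))/2 = ((2*q)/(-5 + q))/2 = (2*q/(-5 + q))/2 = q/(-5 + q))
W(K, L) = -25/(3 + K/(-5 + K)) (W(K, L) = (-23 - 2)/(K/(-5 + K) + 3) = -25/(3 + K/(-5 + K)))
(430 + W(-24, -43))/(213 + 4047) = (430 + 25*(5 - 1*(-24))/(-15 + 4*(-24)))/(213 + 4047) = (430 + 25*(5 + 24)/(-15 - 96))/4260 = (430 + 25*29/(-111))*(1/4260) = (430 + 25*(-1/111)*29)*(1/4260) = (430 - 725/111)*(1/4260) = (47005/111)*(1/4260) = 9401/94572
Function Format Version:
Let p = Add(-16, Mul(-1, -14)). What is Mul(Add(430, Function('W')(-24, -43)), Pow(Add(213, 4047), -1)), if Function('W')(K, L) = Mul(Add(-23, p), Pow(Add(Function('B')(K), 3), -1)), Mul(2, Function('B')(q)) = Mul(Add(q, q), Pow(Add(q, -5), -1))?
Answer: Rational(9401, 94572) ≈ 0.099406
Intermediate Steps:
p = -2 (p = Add(-16, 14) = -2)
Function('B')(q) = Mul(q, Pow(Add(-5, q), -1)) (Function('B')(q) = Mul(Rational(1, 2), Mul(Add(q, q), Pow(Add(q, -5), -1))) = Mul(Rational(1, 2), Mul(Mul(2, q), Pow(Add(-5, q), -1))) = Mul(Rational(1, 2), Mul(2, q, Pow(Add(-5, q), -1))) = Mul(q, Pow(Add(-5, q), -1)))
Function('W')(K, L) = Mul(-25, Pow(Add(3, Mul(K, Pow(Add(-5, K), -1))), -1)) (Function('W')(K, L) = Mul(Add(-23, -2), Pow(Add(Mul(K, Pow(Add(-5, K), -1)), 3), -1)) = Mul(-25, Pow(Add(3, Mul(K, Pow(Add(-5, K), -1))), -1)))
Mul(Add(430, Function('W')(-24, -43)), Pow(Add(213, 4047), -1)) = Mul(Add(430, Mul(25, Pow(Add(-15, Mul(4, -24)), -1), Add(5, Mul(-1, -24)))), Pow(Add(213, 4047), -1)) = Mul(Add(430, Mul(25, Pow(Add(-15, -96), -1), Add(5, 24))), Pow(4260, -1)) = Mul(Add(430, Mul(25, Pow(-111, -1), 29)), Rational(1, 4260)) = Mul(Add(430, Mul(25, Rational(-1, 111), 29)), Rational(1, 4260)) = Mul(Add(430, Rational(-725, 111)), Rational(1, 4260)) = Mul(Rational(47005, 111), Rational(1, 4260)) = Rational(9401, 94572)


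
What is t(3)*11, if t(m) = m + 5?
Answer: 88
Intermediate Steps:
t(m) = 5 + m
t(3)*11 = (5 + 3)*11 = 8*11 = 88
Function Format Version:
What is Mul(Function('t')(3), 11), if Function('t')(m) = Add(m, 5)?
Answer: 88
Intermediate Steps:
Function('t')(m) = Add(5, m)
Mul(Function('t')(3), 11) = Mul(Add(5, 3), 11) = Mul(8, 11) = 88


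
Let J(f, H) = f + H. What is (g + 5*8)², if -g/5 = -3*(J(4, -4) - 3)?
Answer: 25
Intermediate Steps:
J(f, H) = H + f
g = -45 (g = -(-15)*((-4 + 4) - 3) = -(-15)*(0 - 3) = -(-15)*(-3) = -5*9 = -45)
(g + 5*8)² = (-45 + 5*8)² = (-45 + 40)² = (-5)² = 25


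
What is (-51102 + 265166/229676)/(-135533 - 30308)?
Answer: 5868318893/19044848758 ≈ 0.30813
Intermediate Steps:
(-51102 + 265166/229676)/(-135533 - 30308) = (-51102 + 265166*(1/229676))/(-165841) = (-51102 + 132583/114838)*(-1/165841) = -5868318893/114838*(-1/165841) = 5868318893/19044848758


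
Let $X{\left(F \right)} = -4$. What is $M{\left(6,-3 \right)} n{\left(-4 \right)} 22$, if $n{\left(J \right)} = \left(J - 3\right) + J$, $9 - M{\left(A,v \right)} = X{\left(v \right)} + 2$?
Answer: $-2662$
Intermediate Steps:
$M{\left(A,v \right)} = 11$ ($M{\left(A,v \right)} = 9 - \left(-4 + 2\right) = 9 - -2 = 9 + 2 = 11$)
$n{\left(J \right)} = -3 + 2 J$ ($n{\left(J \right)} = \left(-3 + J\right) + J = -3 + 2 J$)
$M{\left(6,-3 \right)} n{\left(-4 \right)} 22 = 11 \left(-3 + 2 \left(-4\right)\right) 22 = 11 \left(-3 - 8\right) 22 = 11 \left(-11\right) 22 = \left(-121\right) 22 = -2662$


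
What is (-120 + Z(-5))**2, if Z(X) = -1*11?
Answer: 17161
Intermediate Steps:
Z(X) = -11
(-120 + Z(-5))**2 = (-120 - 11)**2 = (-131)**2 = 17161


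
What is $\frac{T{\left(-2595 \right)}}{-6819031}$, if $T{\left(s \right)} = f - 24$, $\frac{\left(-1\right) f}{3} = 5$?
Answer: $\frac{39}{6819031} \approx 5.7193 \cdot 10^{-6}$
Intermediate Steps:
$f = -15$ ($f = \left(-3\right) 5 = -15$)
$T{\left(s \right)} = -39$ ($T{\left(s \right)} = -15 - 24 = -39$)
$\frac{T{\left(-2595 \right)}}{-6819031} = - \frac{39}{-6819031} = \left(-39\right) \left(- \frac{1}{6819031}\right) = \frac{39}{6819031}$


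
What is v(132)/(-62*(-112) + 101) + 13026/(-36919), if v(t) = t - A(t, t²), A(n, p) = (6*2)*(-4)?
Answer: -17024550/52018871 ≈ -0.32728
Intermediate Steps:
A(n, p) = -48 (A(n, p) = 12*(-4) = -48)
v(t) = 48 + t (v(t) = t - 1*(-48) = t + 48 = 48 + t)
v(132)/(-62*(-112) + 101) + 13026/(-36919) = (48 + 132)/(-62*(-112) + 101) + 13026/(-36919) = 180/(6944 + 101) + 13026*(-1/36919) = 180/7045 - 13026/36919 = 180*(1/7045) - 13026/36919 = 36/1409 - 13026/36919 = -17024550/52018871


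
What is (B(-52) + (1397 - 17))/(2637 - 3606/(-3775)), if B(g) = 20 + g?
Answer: 5088700/9958281 ≈ 0.51100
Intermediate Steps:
(B(-52) + (1397 - 17))/(2637 - 3606/(-3775)) = ((20 - 52) + (1397 - 17))/(2637 - 3606/(-3775)) = (-32 + 1380)/(2637 - 3606*(-1/3775)) = 1348/(2637 + 3606/3775) = 1348/(9958281/3775) = 1348*(3775/9958281) = 5088700/9958281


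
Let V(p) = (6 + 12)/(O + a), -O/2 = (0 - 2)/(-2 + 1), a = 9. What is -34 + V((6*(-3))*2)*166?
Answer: 2818/5 ≈ 563.60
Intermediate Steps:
O = -4 (O = -2*(0 - 2)/(-2 + 1) = -(-4)/(-1) = -(-4)*(-1) = -2*2 = -4)
V(p) = 18/5 (V(p) = (6 + 12)/(-4 + 9) = 18/5)
-34 + V((6*(-3))*2)*166 = -34 + (18/5)*166 = -34 + 2988/5 = 2818/5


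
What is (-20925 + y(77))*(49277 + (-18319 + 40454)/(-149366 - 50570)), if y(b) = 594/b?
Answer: -18734707926801/18176 ≈ -1.0307e+9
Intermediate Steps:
(-20925 + y(77))*(49277 + (-18319 + 40454)/(-149366 - 50570)) = (-20925 + 594/77)*(49277 + (-18319 + 40454)/(-149366 - 50570)) = (-20925 + 594*(1/77))*(49277 + 22135/(-199936)) = (-20925 + 54/7)*(49277 + 22135*(-1/199936)) = -146421*(49277 - 22135/199936)/7 = -146421/7*9852224137/199936 = -18734707926801/18176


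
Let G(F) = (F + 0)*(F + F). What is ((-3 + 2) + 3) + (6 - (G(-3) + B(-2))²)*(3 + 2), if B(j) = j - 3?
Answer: -813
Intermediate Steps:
B(j) = -3 + j
G(F) = 2*F² (G(F) = F*(2*F) = 2*F²)
((-3 + 2) + 3) + (6 - (G(-3) + B(-2))²)*(3 + 2) = ((-3 + 2) + 3) + (6 - (2*(-3)² + (-3 - 2))²)*(3 + 2) = (-1 + 3) + (6 - (2*9 - 5)²)*5 = 2 + (6 - (18 - 5)²)*5 = 2 + (6 - 1*13²)*5 = 2 + (6 - 1*169)*5 = 2 + (6 - 169)*5 = 2 - 163*5 = 2 - 815 = -813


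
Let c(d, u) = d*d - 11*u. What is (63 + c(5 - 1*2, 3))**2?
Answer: 1521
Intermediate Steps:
c(d, u) = d**2 - 11*u
(63 + c(5 - 1*2, 3))**2 = (63 + ((5 - 1*2)**2 - 11*3))**2 = (63 + ((5 - 2)**2 - 33))**2 = (63 + (3**2 - 33))**2 = (63 + (9 - 33))**2 = (63 - 24)**2 = 39**2 = 1521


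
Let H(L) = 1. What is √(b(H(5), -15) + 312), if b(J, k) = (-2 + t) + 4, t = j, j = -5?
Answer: √309 ≈ 17.578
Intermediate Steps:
t = -5
b(J, k) = -3 (b(J, k) = (-2 - 5) + 4 = -7 + 4 = -3)
√(b(H(5), -15) + 312) = √(-3 + 312) = √309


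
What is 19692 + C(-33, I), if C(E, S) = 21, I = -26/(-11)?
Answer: 19713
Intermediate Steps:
I = 26/11 (I = -26*(-1/11) = 26/11 ≈ 2.3636)
19692 + C(-33, I) = 19692 + 21 = 19713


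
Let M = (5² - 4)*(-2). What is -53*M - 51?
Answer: 2175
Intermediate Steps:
M = -42 (M = (25 - 4)*(-2) = 21*(-2) = -42)
-53*M - 51 = -53*(-42) - 51 = 2226 - 51 = 2175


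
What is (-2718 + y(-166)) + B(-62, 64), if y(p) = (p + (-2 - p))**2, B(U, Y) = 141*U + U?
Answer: -11518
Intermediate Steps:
B(U, Y) = 142*U
y(p) = 4 (y(p) = (-2)**2 = 4)
(-2718 + y(-166)) + B(-62, 64) = (-2718 + 4) + 142*(-62) = -2714 - 8804 = -11518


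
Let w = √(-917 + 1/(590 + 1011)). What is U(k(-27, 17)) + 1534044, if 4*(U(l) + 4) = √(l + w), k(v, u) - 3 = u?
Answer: 1534040 + √(51264020 + 9606*I*√65290381)/6404 ≈ 1.534e+6 + 0.7135*I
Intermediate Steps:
k(v, u) = 3 + u
w = 6*I*√65290381/1601 (w = √(-917 + 1/1601) = √(-1468116/1601) = 6*I*√65290381/1601 ≈ 30.282*I)
U(l) = -4 + √(l + 6*I*√65290381/1601)/4
U(k(-27, 17)) + 1534044 = (-4 + √(2563201*(3 + 17) + 9606*I*√65290381)/6404) + 1534044 = (-4 + √(2563201*20 + 9606*I*√65290381)/6404) + 1534044 = (-4 + √(51264020 + 9606*I*√65290381)/6404) + 1534044 = 1534040 + √(51264020 + 9606*I*√65290381)/6404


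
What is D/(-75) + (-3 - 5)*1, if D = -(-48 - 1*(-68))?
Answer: -116/15 ≈ -7.7333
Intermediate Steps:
D = -20 (D = -(-48 + 68) = -1*20 = -20)
D/(-75) + (-3 - 5)*1 = -20/(-75) + (-3 - 5)*1 = -1/75*(-20) - 8*1 = 4/15 - 8 = -116/15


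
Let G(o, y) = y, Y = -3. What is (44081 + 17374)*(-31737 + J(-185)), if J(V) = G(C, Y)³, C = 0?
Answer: -1952056620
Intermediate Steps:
J(V) = -27 (J(V) = (-3)³ = -27)
(44081 + 17374)*(-31737 + J(-185)) = (44081 + 17374)*(-31737 - 27) = 61455*(-31764) = -1952056620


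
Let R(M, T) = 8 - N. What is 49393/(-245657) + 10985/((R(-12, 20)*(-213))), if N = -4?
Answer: -2824790653/627899292 ≈ -4.4988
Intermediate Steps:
R(M, T) = 12 (R(M, T) = 8 - 1*(-4) = 8 + 4 = 12)
49393/(-245657) + 10985/((R(-12, 20)*(-213))) = 49393/(-245657) + 10985/((12*(-213))) = 49393*(-1/245657) + 10985/(-2556) = -49393/245657 + 10985*(-1/2556) = -49393/245657 - 10985/2556 = -2824790653/627899292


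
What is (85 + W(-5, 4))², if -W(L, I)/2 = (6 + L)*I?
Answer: 5929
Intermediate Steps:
W(L, I) = -2*I*(6 + L) (W(L, I) = -2*(6 + L)*I = -2*I*(6 + L))
(85 + W(-5, 4))² = (85 - 2*4*(6 - 5))² = (85 - 2*4*1)² = (85 - 8)² = 77² = 5929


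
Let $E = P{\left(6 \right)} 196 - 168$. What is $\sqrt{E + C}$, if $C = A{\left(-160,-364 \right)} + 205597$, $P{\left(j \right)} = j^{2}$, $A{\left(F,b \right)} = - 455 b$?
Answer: $\sqrt{378105} \approx 614.9$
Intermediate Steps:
$C = 371217$ ($C = \left(-455\right) \left(-364\right) + 205597 = 165620 + 205597 = 371217$)
$E = 6888$ ($E = 6^{2} \cdot 196 - 168 = 36 \cdot 196 - 168 = 7056 - 168 = 6888$)
$\sqrt{E + C} = \sqrt{6888 + 371217} = \sqrt{378105}$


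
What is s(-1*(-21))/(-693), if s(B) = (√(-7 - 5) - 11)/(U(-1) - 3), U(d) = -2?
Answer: -1/315 + 2*I*√3/3465 ≈ -0.0031746 + 0.00099974*I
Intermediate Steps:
s(B) = 11/5 - 2*I*√3/5 (s(B) = (√(-7 - 5) - 11)/(-2 - 3) = (√(-12) - 11)/(-5) = (2*I*√3 - 11)*(-⅕) = (-11 + 2*I*√3)*(-⅕) = 11/5 - 2*I*√3/5)
s(-1*(-21))/(-693) = (11/5 - 2*I*√3/5)/(-693) = (11/5 - 2*I*√3/5)*(-1/693) = -1/315 + 2*I*√3/3465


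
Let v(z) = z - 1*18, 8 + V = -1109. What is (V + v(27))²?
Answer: 1227664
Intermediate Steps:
V = -1117 (V = -8 - 1109 = -1117)
v(z) = -18 + z (v(z) = z - 18 = -18 + z)
(V + v(27))² = (-1117 + (-18 + 27))² = (-1117 + 9)² = (-1108)² = 1227664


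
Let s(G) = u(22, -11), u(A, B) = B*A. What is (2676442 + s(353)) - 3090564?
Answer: -414364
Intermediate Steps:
u(A, B) = A*B
s(G) = -242 (s(G) = 22*(-11) = -242)
(2676442 + s(353)) - 3090564 = (2676442 - 242) - 3090564 = 2676200 - 3090564 = -414364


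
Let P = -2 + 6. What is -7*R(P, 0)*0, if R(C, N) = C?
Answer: 0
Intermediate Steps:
P = 4
-7*R(P, 0)*0 = -7*4*0 = -28*0 = 0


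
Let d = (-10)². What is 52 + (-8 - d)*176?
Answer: -18956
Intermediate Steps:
d = 100
52 + (-8 - d)*176 = 52 + (-8 - 1*100)*176 = 52 + (-8 - 100)*176 = 52 - 108*176 = 52 - 19008 = -18956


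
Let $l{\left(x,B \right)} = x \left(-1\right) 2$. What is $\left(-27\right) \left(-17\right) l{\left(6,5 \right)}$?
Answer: $-5508$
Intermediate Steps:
$l{\left(x,B \right)} = - 2 x$ ($l{\left(x,B \right)} = - x 2 = - 2 x$)
$\left(-27\right) \left(-17\right) l{\left(6,5 \right)} = \left(-27\right) \left(-17\right) \left(\left(-2\right) 6\right) = 459 \left(-12\right) = -5508$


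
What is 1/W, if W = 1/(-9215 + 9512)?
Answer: 297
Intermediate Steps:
W = 1/297 ≈ 0.0033670
1/W = 1/(1/297) = 297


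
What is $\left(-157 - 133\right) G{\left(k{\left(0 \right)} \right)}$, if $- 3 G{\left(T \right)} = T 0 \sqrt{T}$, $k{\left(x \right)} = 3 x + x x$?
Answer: $0$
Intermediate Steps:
$k{\left(x \right)} = x^{2} + 3 x$ ($k{\left(x \right)} = 3 x + x^{2} = x^{2} + 3 x$)
$G{\left(T \right)} = 0$ ($G{\left(T \right)} = - \frac{T 0 \sqrt{T}}{3} = - \frac{0 \sqrt{T}}{3} = \left(- \frac{1}{3}\right) 0 = 0$)
$\left(-157 - 133\right) G{\left(k{\left(0 \right)} \right)} = \left(-157 - 133\right) 0 = \left(-290\right) 0 = 0$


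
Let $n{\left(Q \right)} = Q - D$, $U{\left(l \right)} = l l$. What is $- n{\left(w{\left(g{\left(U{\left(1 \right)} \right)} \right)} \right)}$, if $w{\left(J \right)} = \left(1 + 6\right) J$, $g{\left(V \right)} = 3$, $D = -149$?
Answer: $-170$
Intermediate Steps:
$U{\left(l \right)} = l^{2}$
$w{\left(J \right)} = 7 J$
$n{\left(Q \right)} = 149 + Q$ ($n{\left(Q \right)} = Q - -149 = Q + 149 = 149 + Q$)
$- n{\left(w{\left(g{\left(U{\left(1 \right)} \right)} \right)} \right)} = - (149 + 7 \cdot 3) = - (149 + 21) = \left(-1\right) 170 = -170$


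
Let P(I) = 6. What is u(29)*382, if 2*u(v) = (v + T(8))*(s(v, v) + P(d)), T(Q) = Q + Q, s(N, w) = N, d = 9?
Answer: 300825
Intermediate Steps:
T(Q) = 2*Q
u(v) = (6 + v)*(16 + v)/2 (u(v) = ((v + 2*8)*(v + 6))/2 = ((v + 16)*(6 + v))/2 = ((16 + v)*(6 + v))/2 = ((6 + v)*(16 + v))/2 = (6 + v)*(16 + v)/2)
u(29)*382 = (48 + (½)*29² + 11*29)*382 = (48 + (½)*841 + 319)*382 = (48 + 841/2 + 319)*382 = (1575/2)*382 = 300825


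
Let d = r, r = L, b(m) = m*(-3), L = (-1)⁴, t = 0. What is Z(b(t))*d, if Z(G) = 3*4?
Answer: 12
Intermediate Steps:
L = 1
b(m) = -3*m
Z(G) = 12
r = 1
d = 1
Z(b(t))*d = 12*1 = 12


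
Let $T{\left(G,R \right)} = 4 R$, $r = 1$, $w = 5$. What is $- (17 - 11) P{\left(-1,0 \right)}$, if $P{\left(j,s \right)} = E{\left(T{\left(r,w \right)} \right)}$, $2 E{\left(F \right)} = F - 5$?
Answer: $-45$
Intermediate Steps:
$E{\left(F \right)} = - \frac{5}{2} + \frac{F}{2}$ ($E{\left(F \right)} = \frac{F - 5}{2} = \frac{-5 + F}{2} = - \frac{5}{2} + \frac{F}{2}$)
$P{\left(j,s \right)} = \frac{15}{2}$ ($P{\left(j,s \right)} = - \frac{5}{2} + \frac{4 \cdot 5}{2} = - \frac{5}{2} + \frac{1}{2} \cdot 20 = - \frac{5}{2} + 10 = \frac{15}{2}$)
$- (17 - 11) P{\left(-1,0 \right)} = - (17 - 11) \frac{15}{2} = \left(-1\right) 6 \cdot \frac{15}{2} = \left(-6\right) \frac{15}{2} = -45$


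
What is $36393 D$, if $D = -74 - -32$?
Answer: $-1528506$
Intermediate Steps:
$D = -42$ ($D = -74 + 32 = -42$)
$36393 D = 36393 \left(-42\right) = -1528506$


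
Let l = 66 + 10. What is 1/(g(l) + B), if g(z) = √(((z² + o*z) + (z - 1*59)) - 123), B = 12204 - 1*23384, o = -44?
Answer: -5590/62495037 - √2326/124990074 ≈ -8.9833e-5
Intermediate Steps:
B = -11180 (B = 12204 - 23384 = -11180)
l = 76
g(z) = √(-182 + z² - 43*z) (g(z) = √(((z² - 44*z) + (z - 1*59)) - 123) = √(((z² - 44*z) + (z - 59)) - 123) = √(((z² - 44*z) + (-59 + z)) - 123) = √((-59 + z² - 43*z) - 123) = √(-182 + z² - 43*z))
1/(g(l) + B) = 1/(√(-182 + 76² - 43*76) - 11180) = 1/(√(-182 + 5776 - 3268) - 11180) = 1/(√2326 - 11180) = 1/(-11180 + √2326)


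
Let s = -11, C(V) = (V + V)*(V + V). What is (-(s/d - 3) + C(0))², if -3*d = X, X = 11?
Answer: 0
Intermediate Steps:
C(V) = 4*V² (C(V) = (2*V)*(2*V) = 4*V²)
d = -11/3 (d = -⅓*11 = -11/3 ≈ -3.6667)
(-(s/d - 3) + C(0))² = (-(-11/(-11/3) - 3) + 4*0²)² = (-(-11*(-3/11) - 3) + 4*0)² = (-(3 - 3) + 0)² = (-1*0 + 0)² = (0 + 0)² = 0² = 0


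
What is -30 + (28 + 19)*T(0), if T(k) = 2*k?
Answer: -30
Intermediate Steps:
-30 + (28 + 19)*T(0) = -30 + (28 + 19)*(2*0) = -30 + 47*0 = -30 + 0 = -30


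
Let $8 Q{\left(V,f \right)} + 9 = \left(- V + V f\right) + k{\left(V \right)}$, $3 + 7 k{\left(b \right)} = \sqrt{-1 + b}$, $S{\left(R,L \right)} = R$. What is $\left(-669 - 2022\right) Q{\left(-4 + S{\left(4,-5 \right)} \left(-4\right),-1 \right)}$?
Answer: $- \frac{287937}{28} - \frac{2691 i \sqrt{21}}{56} \approx -10283.0 - 220.21 i$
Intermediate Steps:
$k{\left(b \right)} = - \frac{3}{7} + \frac{\sqrt{-1 + b}}{7}$
$Q{\left(V,f \right)} = - \frac{33}{28} - \frac{V}{8} + \frac{\sqrt{-1 + V}}{56} + \frac{V f}{8}$ ($Q{\left(V,f \right)} = - \frac{9}{8} + \frac{\left(- V + V f\right) + \left(- \frac{3}{7} + \frac{\sqrt{-1 + V}}{7}\right)}{8} = - \frac{9}{8} + \frac{- \frac{3}{7} - V + \frac{\sqrt{-1 + V}}{7} + V f}{8} = - \frac{9}{8} + \left(- \frac{3}{56} - \frac{V}{8} + \frac{\sqrt{-1 + V}}{56} + \frac{V f}{8}\right) = - \frac{33}{28} - \frac{V}{8} + \frac{\sqrt{-1 + V}}{56} + \frac{V f}{8}$)
$\left(-669 - 2022\right) Q{\left(-4 + S{\left(4,-5 \right)} \left(-4\right),-1 \right)} = \left(-669 - 2022\right) \left(- \frac{33}{28} - \frac{-4 + 4 \left(-4\right)}{8} + \frac{\sqrt{-1 + \left(-4 + 4 \left(-4\right)\right)}}{56} + \frac{1}{8} \left(-4 + 4 \left(-4\right)\right) \left(-1\right)\right) = \left(-669 - 2022\right) \left(- \frac{33}{28} - \frac{-4 - 16}{8} + \frac{\sqrt{-1 - 20}}{56} + \frac{1}{8} \left(-4 - 16\right) \left(-1\right)\right) = - 2691 \left(- \frac{33}{28} - - \frac{5}{2} + \frac{\sqrt{-1 - 20}}{56} + \frac{1}{8} \left(-20\right) \left(-1\right)\right) = - 2691 \left(- \frac{33}{28} + \frac{5}{2} + \frac{\sqrt{-21}}{56} + \frac{5}{2}\right) = - 2691 \left(- \frac{33}{28} + \frac{5}{2} + \frac{i \sqrt{21}}{56} + \frac{5}{2}\right) = - 2691 \left(\frac{107}{28} + \frac{i \sqrt{21}}{56}\right) = - \frac{287937}{28} - \frac{2691 i \sqrt{21}}{56}$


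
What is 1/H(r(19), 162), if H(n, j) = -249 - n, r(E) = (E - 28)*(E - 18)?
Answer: -1/240 ≈ -0.0041667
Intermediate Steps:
r(E) = (-28 + E)*(-18 + E)
1/H(r(19), 162) = 1/(-249 - (504 + 19² - 46*19)) = 1/(-249 - (504 + 361 - 874)) = 1/(-249 - 1*(-9)) = 1/(-249 + 9) = 1/(-240) = -1/240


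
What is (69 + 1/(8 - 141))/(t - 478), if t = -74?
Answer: -1147/9177 ≈ -0.12499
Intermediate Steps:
(69 + 1/(8 - 141))/(t - 478) = (69 + 1/(8 - 141))/(-74 - 478) = (69 + 1/(-133))/(-552) = (69 - 1/133)*(-1/552) = (9176/133)*(-1/552) = -1147/9177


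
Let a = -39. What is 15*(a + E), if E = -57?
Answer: -1440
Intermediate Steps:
15*(a + E) = 15*(-39 - 57) = 15*(-96) = -1440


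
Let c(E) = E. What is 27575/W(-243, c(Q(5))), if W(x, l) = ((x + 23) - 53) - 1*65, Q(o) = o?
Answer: -27575/338 ≈ -81.583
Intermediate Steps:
W(x, l) = -95 + x (W(x, l) = ((23 + x) - 53) - 65 = (-30 + x) - 65 = -95 + x)
27575/W(-243, c(Q(5))) = 27575/(-95 - 243) = 27575/(-338) = 27575*(-1/338) = -27575/338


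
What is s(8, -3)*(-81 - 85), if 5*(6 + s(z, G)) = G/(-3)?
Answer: 4814/5 ≈ 962.80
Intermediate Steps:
s(z, G) = -6 - G/15 (s(z, G) = -6 + (G/(-3))/5 = -6 + (G*(-1/3))/5 = -6 + (-G/3)/5 = -6 - G/15)
s(8, -3)*(-81 - 85) = (-6 - 1/15*(-3))*(-81 - 85) = (-6 + 1/5)*(-166) = -29/5*(-166) = 4814/5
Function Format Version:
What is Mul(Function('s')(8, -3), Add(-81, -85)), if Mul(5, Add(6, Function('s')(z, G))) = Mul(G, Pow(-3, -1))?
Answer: Rational(4814, 5) ≈ 962.80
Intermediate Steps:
Function('s')(z, G) = Add(-6, Mul(Rational(-1, 15), G)) (Function('s')(z, G) = Add(-6, Mul(Rational(1, 5), Mul(G, Pow(-3, -1)))) = Add(-6, Mul(Rational(1, 5), Mul(G, Rational(-1, 3)))) = Add(-6, Mul(Rational(1, 5), Mul(Rational(-1, 3), G))) = Add(-6, Mul(Rational(-1, 15), G)))
Mul(Function('s')(8, -3), Add(-81, -85)) = Mul(Add(-6, Mul(Rational(-1, 15), -3)), Add(-81, -85)) = Mul(Add(-6, Rational(1, 5)), -166) = Mul(Rational(-29, 5), -166) = Rational(4814, 5)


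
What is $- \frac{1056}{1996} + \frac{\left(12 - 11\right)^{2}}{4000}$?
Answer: $- \frac{1055501}{1996000} \approx -0.52881$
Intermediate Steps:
$- \frac{1056}{1996} + \frac{\left(12 - 11\right)^{2}}{4000} = \left(-1056\right) \frac{1}{1996} + 1^{2} \cdot \frac{1}{4000} = - \frac{264}{499} + 1 \cdot \frac{1}{4000} = - \frac{264}{499} + \frac{1}{4000} = - \frac{1055501}{1996000}$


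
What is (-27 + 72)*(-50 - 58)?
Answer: -4860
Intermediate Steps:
(-27 + 72)*(-50 - 58) = 45*(-108) = -4860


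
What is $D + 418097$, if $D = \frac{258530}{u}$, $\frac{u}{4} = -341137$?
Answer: $\frac{285256583313}{682274} \approx 4.181 \cdot 10^{5}$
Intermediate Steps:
$u = -1364548$ ($u = 4 \left(-341137\right) = -1364548$)
$D = - \frac{129265}{682274}$ ($D = \frac{258530}{-1364548} = 258530 \left(- \frac{1}{1364548}\right) = - \frac{129265}{682274} \approx -0.18946$)
$D + 418097 = - \frac{129265}{682274} + 418097 = \frac{285256583313}{682274}$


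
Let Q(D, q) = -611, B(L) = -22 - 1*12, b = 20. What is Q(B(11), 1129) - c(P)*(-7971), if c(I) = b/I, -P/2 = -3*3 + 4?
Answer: 15331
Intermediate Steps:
B(L) = -34 (B(L) = -22 - 12 = -34)
P = 10 (P = -2*(-3*3 + 4) = -2*(-9 + 4) = -2*(-5) = 10)
c(I) = 20/I
Q(B(11), 1129) - c(P)*(-7971) = -611 - 20/10*(-7971) = -611 - 20*(⅒)*(-7971) = -611 - 2*(-7971) = -611 - 1*(-15942) = -611 + 15942 = 15331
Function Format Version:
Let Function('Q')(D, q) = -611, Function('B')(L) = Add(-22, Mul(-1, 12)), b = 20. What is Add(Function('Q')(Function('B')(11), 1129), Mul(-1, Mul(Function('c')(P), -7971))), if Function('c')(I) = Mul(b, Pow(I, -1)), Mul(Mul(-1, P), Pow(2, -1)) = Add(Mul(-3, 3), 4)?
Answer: 15331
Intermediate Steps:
Function('B')(L) = -34 (Function('B')(L) = Add(-22, -12) = -34)
P = 10 (P = Mul(-2, Add(Mul(-3, 3), 4)) = Mul(-2, Add(-9, 4)) = Mul(-2, -5) = 10)
Function('c')(I) = Mul(20, Pow(I, -1))
Add(Function('Q')(Function('B')(11), 1129), Mul(-1, Mul(Function('c')(P), -7971))) = Add(-611, Mul(-1, Mul(Mul(20, Pow(10, -1)), -7971))) = Add(-611, Mul(-1, Mul(Mul(20, Rational(1, 10)), -7971))) = Add(-611, Mul(-1, Mul(2, -7971))) = Add(-611, Mul(-1, -15942)) = Add(-611, 15942) = 15331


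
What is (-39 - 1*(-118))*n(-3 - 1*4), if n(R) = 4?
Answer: 316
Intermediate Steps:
(-39 - 1*(-118))*n(-3 - 1*4) = (-39 - 1*(-118))*4 = (-39 + 118)*4 = 79*4 = 316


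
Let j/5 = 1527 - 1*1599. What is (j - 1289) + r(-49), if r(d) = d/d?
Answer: -1648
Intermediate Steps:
r(d) = 1
j = -360 (j = 5*(1527 - 1*1599) = 5*(1527 - 1599) = 5*(-72) = -360)
(j - 1289) + r(-49) = (-360 - 1289) + 1 = -1649 + 1 = -1648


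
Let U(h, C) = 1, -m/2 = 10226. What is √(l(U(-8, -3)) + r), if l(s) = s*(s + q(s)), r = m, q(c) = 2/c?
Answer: 143*I ≈ 143.0*I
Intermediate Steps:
m = -20452 (m = -2*10226 = -20452)
r = -20452
l(s) = s*(s + 2/s)
√(l(U(-8, -3)) + r) = √((2 + 1²) - 20452) = √((2 + 1) - 20452) = √(3 - 20452) = √(-20449) = 143*I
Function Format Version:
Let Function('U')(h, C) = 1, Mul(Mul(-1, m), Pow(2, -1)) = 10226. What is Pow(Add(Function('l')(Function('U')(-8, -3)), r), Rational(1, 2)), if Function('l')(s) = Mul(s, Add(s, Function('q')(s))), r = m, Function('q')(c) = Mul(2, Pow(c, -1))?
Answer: Mul(143, I) ≈ Mul(143.00, I)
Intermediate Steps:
m = -20452 (m = Mul(-2, 10226) = -20452)
r = -20452
Function('l')(s) = Mul(s, Add(s, Mul(2, Pow(s, -1))))
Pow(Add(Function('l')(Function('U')(-8, -3)), r), Rational(1, 2)) = Pow(Add(Add(2, Pow(1, 2)), -20452), Rational(1, 2)) = Pow(Add(Add(2, 1), -20452), Rational(1, 2)) = Pow(Add(3, -20452), Rational(1, 2)) = Pow(-20449, Rational(1, 2)) = Mul(143, I)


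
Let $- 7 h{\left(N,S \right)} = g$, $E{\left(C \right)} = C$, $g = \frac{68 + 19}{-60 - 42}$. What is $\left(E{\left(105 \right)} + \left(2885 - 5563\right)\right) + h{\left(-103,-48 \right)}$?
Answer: $- \frac{612345}{238} \approx -2572.9$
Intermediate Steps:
$g = - \frac{29}{34}$ ($g = \frac{87}{-102} = 87 \left(- \frac{1}{102}\right) = - \frac{29}{34} \approx -0.85294$)
$h{\left(N,S \right)} = \frac{29}{238}$ ($h{\left(N,S \right)} = \left(- \frac{1}{7}\right) \left(- \frac{29}{34}\right) = \frac{29}{238}$)
$\left(E{\left(105 \right)} + \left(2885 - 5563\right)\right) + h{\left(-103,-48 \right)} = \left(105 + \left(2885 - 5563\right)\right) + \frac{29}{238} = \left(105 - 2678\right) + \frac{29}{238} = -2573 + \frac{29}{238} = - \frac{612345}{238}$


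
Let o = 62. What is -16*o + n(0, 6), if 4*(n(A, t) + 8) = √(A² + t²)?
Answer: -1997/2 ≈ -998.50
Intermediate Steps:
n(A, t) = -8 + √(A² + t²)/4
-16*o + n(0, 6) = -16*62 + (-8 + √(0² + 6²)/4) = -992 + (-8 + √(0 + 36)/4) = -992 + (-8 + √36/4) = -992 + (-8 + (¼)*6) = -992 + (-8 + 3/2) = -992 - 13/2 = -1997/2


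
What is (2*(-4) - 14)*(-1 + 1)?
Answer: 0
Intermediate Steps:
(2*(-4) - 14)*(-1 + 1) = (-8 - 14)*0 = -22*0 = 0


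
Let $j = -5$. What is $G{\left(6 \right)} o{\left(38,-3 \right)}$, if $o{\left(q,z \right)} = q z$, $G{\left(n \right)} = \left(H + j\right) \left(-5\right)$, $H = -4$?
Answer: $-5130$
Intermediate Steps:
$G{\left(n \right)} = 45$ ($G{\left(n \right)} = \left(-4 - 5\right) \left(-5\right) = \left(-9\right) \left(-5\right) = 45$)
$G{\left(6 \right)} o{\left(38,-3 \right)} = 45 \cdot 38 \left(-3\right) = 45 \left(-114\right) = -5130$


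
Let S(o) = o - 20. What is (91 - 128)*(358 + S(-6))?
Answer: -12284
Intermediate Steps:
S(o) = -20 + o
(91 - 128)*(358 + S(-6)) = (91 - 128)*(358 + (-20 - 6)) = -37*(358 - 26) = -37*332 = -12284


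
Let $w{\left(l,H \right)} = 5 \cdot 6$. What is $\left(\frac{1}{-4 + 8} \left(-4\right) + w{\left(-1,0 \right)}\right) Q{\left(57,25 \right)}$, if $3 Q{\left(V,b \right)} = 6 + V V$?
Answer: $31465$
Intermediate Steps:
$Q{\left(V,b \right)} = 2 + \frac{V^{2}}{3}$ ($Q{\left(V,b \right)} = \frac{6 + V V}{3} = \frac{6 + V^{2}}{3} = 2 + \frac{V^{2}}{3}$)
$w{\left(l,H \right)} = 30$
$\left(\frac{1}{-4 + 8} \left(-4\right) + w{\left(-1,0 \right)}\right) Q{\left(57,25 \right)} = \left(\frac{1}{-4 + 8} \left(-4\right) + 30\right) \left(2 + \frac{57^{2}}{3}\right) = \left(\frac{1}{4} \left(-4\right) + 30\right) \left(2 + \frac{1}{3} \cdot 3249\right) = \left(\frac{1}{4} \left(-4\right) + 30\right) \left(2 + 1083\right) = \left(-1 + 30\right) 1085 = 29 \cdot 1085 = 31465$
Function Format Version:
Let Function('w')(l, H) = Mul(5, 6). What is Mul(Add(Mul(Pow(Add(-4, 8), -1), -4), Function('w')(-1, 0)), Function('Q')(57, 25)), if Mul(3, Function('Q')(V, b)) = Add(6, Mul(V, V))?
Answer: 31465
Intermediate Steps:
Function('Q')(V, b) = Add(2, Mul(Rational(1, 3), Pow(V, 2))) (Function('Q')(V, b) = Mul(Rational(1, 3), Add(6, Mul(V, V))) = Mul(Rational(1, 3), Add(6, Pow(V, 2))) = Add(2, Mul(Rational(1, 3), Pow(V, 2))))
Function('w')(l, H) = 30
Mul(Add(Mul(Pow(Add(-4, 8), -1), -4), Function('w')(-1, 0)), Function('Q')(57, 25)) = Mul(Add(Mul(Pow(Add(-4, 8), -1), -4), 30), Add(2, Mul(Rational(1, 3), Pow(57, 2)))) = Mul(Add(Mul(Pow(4, -1), -4), 30), Add(2, Mul(Rational(1, 3), 3249))) = Mul(Add(Mul(Rational(1, 4), -4), 30), Add(2, 1083)) = Mul(Add(-1, 30), 1085) = Mul(29, 1085) = 31465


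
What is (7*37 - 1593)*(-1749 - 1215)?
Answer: 3953976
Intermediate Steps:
(7*37 - 1593)*(-1749 - 1215) = (259 - 1593)*(-2964) = -1334*(-2964) = 3953976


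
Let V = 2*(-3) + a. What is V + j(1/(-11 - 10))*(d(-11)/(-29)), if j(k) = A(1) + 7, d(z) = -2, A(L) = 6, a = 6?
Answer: 26/29 ≈ 0.89655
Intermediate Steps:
V = 0 (V = 2*(-3) + 6 = -6 + 6 = 0)
j(k) = 13 (j(k) = 6 + 7 = 13)
V + j(1/(-11 - 10))*(d(-11)/(-29)) = 0 + 13*(-2/(-29)) = 0 + 13*(-2*(-1/29)) = 0 + 13*(2/29) = 0 + 26/29 = 26/29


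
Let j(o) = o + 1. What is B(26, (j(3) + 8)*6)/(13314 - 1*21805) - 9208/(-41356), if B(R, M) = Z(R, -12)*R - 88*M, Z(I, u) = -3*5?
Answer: 12726628/12541207 ≈ 1.0148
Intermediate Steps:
Z(I, u) = -15
j(o) = 1 + o
B(R, M) = -88*M - 15*R (B(R, M) = -15*R - 88*M = -88*M - 15*R)
B(26, (j(3) + 8)*6)/(13314 - 1*21805) - 9208/(-41356) = (-88*((1 + 3) + 8)*6 - 15*26)/(13314 - 1*21805) - 9208/(-41356) = (-88*(4 + 8)*6 - 390)/(13314 - 21805) - 9208*(-1/41356) = (-1056*6 - 390)/(-8491) + 2302/10339 = (-88*72 - 390)*(-1/8491) + 2302/10339 = (-6336 - 390)*(-1/8491) + 2302/10339 = -6726*(-1/8491) + 2302/10339 = 6726/8491 + 2302/10339 = 12726628/12541207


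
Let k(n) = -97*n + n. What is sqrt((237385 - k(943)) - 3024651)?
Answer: I*sqrt(2696738) ≈ 1642.2*I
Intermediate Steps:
k(n) = -96*n
sqrt((237385 - k(943)) - 3024651) = sqrt((237385 - (-96)*943) - 3024651) = sqrt((237385 - 1*(-90528)) - 3024651) = sqrt((237385 + 90528) - 3024651) = sqrt(327913 - 3024651) = sqrt(-2696738) = I*sqrt(2696738)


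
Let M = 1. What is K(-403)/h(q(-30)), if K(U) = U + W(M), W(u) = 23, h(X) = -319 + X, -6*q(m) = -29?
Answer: 456/377 ≈ 1.2095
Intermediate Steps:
q(m) = 29/6 (q(m) = -1/6*(-29) = 29/6)
K(U) = 23 + U (K(U) = U + 23 = 23 + U)
K(-403)/h(q(-30)) = (23 - 403)/(-319 + 29/6) = -380/(-1885/6) = -380*(-6/1885) = 456/377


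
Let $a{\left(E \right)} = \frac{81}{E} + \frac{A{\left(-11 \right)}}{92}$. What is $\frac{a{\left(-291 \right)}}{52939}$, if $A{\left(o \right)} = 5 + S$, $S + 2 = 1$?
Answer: $- \frac{524}{118106909} \approx -4.4367 \cdot 10^{-6}$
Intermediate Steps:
$S = -1$ ($S = -2 + 1 = -1$)
$A{\left(o \right)} = 4$ ($A{\left(o \right)} = 5 - 1 = 4$)
$a{\left(E \right)} = \frac{1}{23} + \frac{81}{E}$ ($a{\left(E \right)} = \frac{81}{E} + \frac{4}{92} = \frac{81}{E} + 4 \cdot \frac{1}{92} = \frac{81}{E} + \frac{1}{23} = \frac{1}{23} + \frac{81}{E}$)
$\frac{a{\left(-291 \right)}}{52939} = \frac{\frac{1}{23} \frac{1}{-291} \left(1863 - 291\right)}{52939} = \frac{1}{23} \left(- \frac{1}{291}\right) 1572 \cdot \frac{1}{52939} = \left(- \frac{524}{2231}\right) \frac{1}{52939} = - \frac{524}{118106909}$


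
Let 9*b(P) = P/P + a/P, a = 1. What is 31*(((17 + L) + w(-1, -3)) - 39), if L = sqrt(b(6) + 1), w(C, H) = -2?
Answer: -744 + 31*sqrt(366)/18 ≈ -711.05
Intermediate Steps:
b(P) = 1/9 + 1/(9*P) (b(P) = (P/P + 1/P)/9 = (1 + 1/P)/9 = 1/9 + 1/(9*P))
L = sqrt(366)/18 (L = sqrt((1/9)*(1 + 6)/6 + 1) = sqrt((1/9)*(1/6)*7 + 1) = sqrt(7/54 + 1) = sqrt(61/54) = sqrt(366)/18 ≈ 1.0628)
31*(((17 + L) + w(-1, -3)) - 39) = 31*(((17 + sqrt(366)/18) - 2) - 39) = 31*((15 + sqrt(366)/18) - 39) = 31*(-24 + sqrt(366)/18) = -744 + 31*sqrt(366)/18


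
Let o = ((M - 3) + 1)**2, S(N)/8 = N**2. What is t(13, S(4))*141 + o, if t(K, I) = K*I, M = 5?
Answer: 234633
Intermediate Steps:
S(N) = 8*N**2
t(K, I) = I*K
o = 9 (o = ((5 - 3) + 1)**2 = (2 + 1)**2 = 3**2 = 9)
t(13, S(4))*141 + o = ((8*4**2)*13)*141 + 9 = ((8*16)*13)*141 + 9 = (128*13)*141 + 9 = 1664*141 + 9 = 234624 + 9 = 234633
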